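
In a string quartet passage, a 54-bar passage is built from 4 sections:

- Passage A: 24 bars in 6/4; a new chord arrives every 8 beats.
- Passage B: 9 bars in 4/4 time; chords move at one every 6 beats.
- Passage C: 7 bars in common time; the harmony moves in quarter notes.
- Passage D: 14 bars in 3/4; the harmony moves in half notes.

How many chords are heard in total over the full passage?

73 chords

A: 24·6 = 144 beats, 144/8 = 18 chords.
B: 9·4 = 36 beats, 36/6 = 6 chords.
C: 7·4 = 28 beats, 28/1 = 28 chords.
D: 14·3 = 42 beats, 42/2 = 21 chords.
Total: 18 + 6 + 28 + 21 = 73.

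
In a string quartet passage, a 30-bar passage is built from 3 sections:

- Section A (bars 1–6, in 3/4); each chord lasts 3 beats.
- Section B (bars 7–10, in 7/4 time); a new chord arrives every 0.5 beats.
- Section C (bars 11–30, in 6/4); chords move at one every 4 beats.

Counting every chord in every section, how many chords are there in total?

92 chords

A: 6·3 = 18 beats, 18/3 = 6 chords.
B: 4·7 = 28 beats, 28/0.5 = 56 chords.
C: 20·6 = 120 beats, 120/4 = 30 chords.
Total: 6 + 56 + 30 = 92.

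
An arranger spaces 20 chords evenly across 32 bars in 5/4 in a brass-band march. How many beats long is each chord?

8 beats

32 bars × 5 beats/bar = 160 beats total.
160 beats ÷ 20 chords = 8 beats per chord.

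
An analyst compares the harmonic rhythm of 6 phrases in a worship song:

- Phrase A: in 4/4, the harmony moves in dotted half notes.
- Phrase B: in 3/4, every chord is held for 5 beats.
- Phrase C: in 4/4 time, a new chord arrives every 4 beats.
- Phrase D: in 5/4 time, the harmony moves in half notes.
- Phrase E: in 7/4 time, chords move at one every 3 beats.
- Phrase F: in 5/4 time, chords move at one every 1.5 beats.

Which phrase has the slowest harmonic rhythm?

Phrase B

A: 4 beats/bar ÷ 3 beats/chord = 4/3 chords/bar.
B: 3 beats/bar ÷ 5 beats/chord = 0.6 chords/bar.
C: 4 beats/bar ÷ 4 beats/chord = 1 chord/bar.
D: 5 beats/bar ÷ 2 beats/chord = 2.5 chords/bar.
E: 7 beats/bar ÷ 3 beats/chord = 7/3 chords/bar.
F: 5 beats/bar ÷ 1.5 beats/chord = 10/3 chords/bar.
Slowest is B at 0.6 chords/bar.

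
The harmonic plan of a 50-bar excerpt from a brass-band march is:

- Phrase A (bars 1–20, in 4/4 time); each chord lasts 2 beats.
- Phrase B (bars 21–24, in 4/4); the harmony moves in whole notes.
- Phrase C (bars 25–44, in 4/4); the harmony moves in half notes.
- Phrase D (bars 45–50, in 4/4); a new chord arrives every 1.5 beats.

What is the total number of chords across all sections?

A has 80 beats and chords last 2 each, so 40 chords.
B has 16 beats and chords last 4 each, so 4 chords.
C has 80 beats and chords last 2 each, so 40 chords.
D has 24 beats and chords last 1.5 each, so 16 chords.
Total: 40 + 4 + 40 + 16 = 100.

100 chords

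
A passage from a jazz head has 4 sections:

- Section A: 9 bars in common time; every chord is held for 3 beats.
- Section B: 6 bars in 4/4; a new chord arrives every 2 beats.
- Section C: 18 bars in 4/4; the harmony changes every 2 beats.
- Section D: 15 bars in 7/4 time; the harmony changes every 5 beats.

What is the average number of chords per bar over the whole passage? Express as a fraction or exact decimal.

27/16 chords per bar

A: 9 bars of 4 beats is 36 beats; at 3 beats each that's 12 chords.
B: 6 bars of 4 beats is 24 beats; at 2 beats each that's 12 chords.
C: 18 bars of 4 beats is 72 beats; at 2 beats each that's 36 chords.
D: 15 bars of 7 beats is 105 beats; at 5 beats each that's 21 chords.
Overall: 81 chords over 48 bars → 81/48 = 27/16 chords per bar.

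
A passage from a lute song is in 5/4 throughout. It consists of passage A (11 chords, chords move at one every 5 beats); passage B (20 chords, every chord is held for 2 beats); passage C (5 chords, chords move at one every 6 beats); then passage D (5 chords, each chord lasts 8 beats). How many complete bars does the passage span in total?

A: 11 × 5 = 55 beats = 11 bars.
B: 20 × 2 = 40 beats = 8 bars.
C: 5 × 6 = 30 beats = 6 bars.
D: 5 × 8 = 40 beats = 8 bars.
Total: 11 + 8 + 6 + 8 = 33 bars.

33 bars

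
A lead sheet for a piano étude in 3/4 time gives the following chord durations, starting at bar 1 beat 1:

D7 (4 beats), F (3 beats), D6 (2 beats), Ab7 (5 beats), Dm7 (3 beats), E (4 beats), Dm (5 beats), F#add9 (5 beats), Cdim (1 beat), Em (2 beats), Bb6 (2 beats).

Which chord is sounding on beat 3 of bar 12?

Beat 3 of bar 12 is beat (12−1)×3 + 3 = 36 overall.
Running totals: D7 ends at 4, F ends at 7, D6 ends at 9, Ab7 ends at 14, Dm7 ends at 17, E ends at 21, Dm ends at 26, F#add9 ends at 31, Cdim ends at 32, Em ends at 34, Bb6 ends at 36.
Beat 36 falls within Bb6.

Bb6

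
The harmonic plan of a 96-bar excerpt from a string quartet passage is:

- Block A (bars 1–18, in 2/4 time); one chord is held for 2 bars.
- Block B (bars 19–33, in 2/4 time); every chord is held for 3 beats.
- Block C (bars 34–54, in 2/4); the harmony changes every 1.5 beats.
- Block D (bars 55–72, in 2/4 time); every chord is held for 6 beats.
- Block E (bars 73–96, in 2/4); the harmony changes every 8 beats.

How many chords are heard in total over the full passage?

A: 18·2 = 36 beats, 36/4 = 9 chords.
B: 15·2 = 30 beats, 30/3 = 10 chords.
C: 21·2 = 42 beats, 42/1.5 = 28 chords.
D: 18·2 = 36 beats, 36/6 = 6 chords.
E: 24·2 = 48 beats, 48/8 = 6 chords.
Total: 9 + 10 + 28 + 6 + 6 = 59.

59 chords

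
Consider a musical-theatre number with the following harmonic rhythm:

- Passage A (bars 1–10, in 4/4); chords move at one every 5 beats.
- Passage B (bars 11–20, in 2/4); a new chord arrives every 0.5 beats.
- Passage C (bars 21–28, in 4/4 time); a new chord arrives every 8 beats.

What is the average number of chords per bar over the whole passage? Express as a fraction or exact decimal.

13/7 chords per bar

A: 10 bars of 4 beats is 40 beats; at 5 beats each that's 8 chords.
B: 10 bars of 2 beats is 20 beats; at 0.5 beats each that's 40 chords.
C: 8 bars of 4 beats is 32 beats; at 8 beats each that's 4 chords.
Overall: 52 chords over 28 bars → 52/28 = 13/7 chords per bar.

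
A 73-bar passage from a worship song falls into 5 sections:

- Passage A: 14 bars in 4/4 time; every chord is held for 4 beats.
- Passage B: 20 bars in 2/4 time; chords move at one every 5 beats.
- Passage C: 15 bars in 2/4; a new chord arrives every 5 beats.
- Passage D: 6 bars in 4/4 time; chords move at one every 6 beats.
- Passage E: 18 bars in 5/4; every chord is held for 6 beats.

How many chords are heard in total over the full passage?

47 chords

A: 14 bars × 4 beats = 56 beats; 4 beats/chord → 14 chords.
B: 20 bars × 2 beats = 40 beats; 5 beats/chord → 8 chords.
C: 15 bars × 2 beats = 30 beats; 5 beats/chord → 6 chords.
D: 6 bars × 4 beats = 24 beats; 6 beats/chord → 4 chords.
E: 18 bars × 5 beats = 90 beats; 6 beats/chord → 15 chords.
Total: 14 + 8 + 6 + 4 + 15 = 47.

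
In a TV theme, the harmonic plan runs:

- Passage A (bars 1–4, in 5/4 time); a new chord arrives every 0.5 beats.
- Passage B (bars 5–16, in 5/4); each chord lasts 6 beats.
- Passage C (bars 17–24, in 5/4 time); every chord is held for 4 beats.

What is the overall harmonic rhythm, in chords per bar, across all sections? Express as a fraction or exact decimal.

2.5 chords per bar

A: 4 × 5 = 20 beats ÷ 0.5 = 40 chords.
B: 12 × 5 = 60 beats ÷ 6 = 10 chords.
C: 8 × 5 = 40 beats ÷ 4 = 10 chords.
Overall: 60 chords over 24 bars → 60/24 = 2.5 chords per bar.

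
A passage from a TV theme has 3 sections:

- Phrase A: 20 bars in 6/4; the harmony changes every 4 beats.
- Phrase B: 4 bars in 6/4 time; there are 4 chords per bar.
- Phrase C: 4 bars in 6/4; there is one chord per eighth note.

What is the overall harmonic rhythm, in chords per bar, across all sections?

A: 20 × 6 = 120 beats ÷ 4 = 30 chords.
B: 4 × 6 = 24 beats ÷ 1.5 = 16 chords.
C: 4 × 6 = 24 beats ÷ 0.5 = 48 chords.
Overall: 94 chords over 28 bars → 94/28 = 47/14 chords per bar.

47/14 chords per bar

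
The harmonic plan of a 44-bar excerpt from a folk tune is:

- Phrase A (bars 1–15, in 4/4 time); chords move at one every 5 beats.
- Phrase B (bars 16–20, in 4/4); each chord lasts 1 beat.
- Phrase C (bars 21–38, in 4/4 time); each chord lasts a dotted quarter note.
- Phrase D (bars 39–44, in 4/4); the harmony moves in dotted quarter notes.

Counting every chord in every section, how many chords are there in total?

A: 15 bars × 4 beats = 60 beats; 5 beats/chord → 12 chords.
B: 5 bars × 4 beats = 20 beats; 1 beat/chord → 20 chords.
C: 18 bars × 4 beats = 72 beats; 1.5 beats/chord → 48 chords.
D: 6 bars × 4 beats = 24 beats; 1.5 beats/chord → 16 chords.
Total: 12 + 20 + 48 + 16 = 96.

96 chords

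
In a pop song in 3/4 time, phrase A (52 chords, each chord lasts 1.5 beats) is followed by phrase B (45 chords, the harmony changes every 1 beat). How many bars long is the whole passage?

A: 52 × 1.5 = 78 beats = 26 bars.
B: 45 × 1 = 45 beats = 15 bars.
Total: 26 + 15 = 41 bars.

41 bars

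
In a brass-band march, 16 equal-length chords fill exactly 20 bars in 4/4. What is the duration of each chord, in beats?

20 bars × 4 beats/bar = 80 beats total.
80 beats ÷ 16 chords = 5 beats per chord.

5 beats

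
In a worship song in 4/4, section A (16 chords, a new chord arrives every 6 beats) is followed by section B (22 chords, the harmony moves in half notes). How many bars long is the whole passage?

A: 16 × 6 = 96 beats = 24 bars.
B: 22 × 2 = 44 beats = 11 bars.
Total: 24 + 11 = 35 bars.

35 bars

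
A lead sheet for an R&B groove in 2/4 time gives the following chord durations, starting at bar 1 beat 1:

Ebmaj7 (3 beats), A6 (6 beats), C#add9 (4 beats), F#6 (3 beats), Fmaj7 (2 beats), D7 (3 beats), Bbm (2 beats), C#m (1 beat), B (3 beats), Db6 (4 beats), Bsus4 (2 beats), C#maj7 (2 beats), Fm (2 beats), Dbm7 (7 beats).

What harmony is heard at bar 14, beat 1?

Beat 1 of bar 14 is beat (14−1)×2 + 1 = 27 overall.
Running totals: Ebmaj7 ends at 3, A6 ends at 9, C#add9 ends at 13, F#6 ends at 16, Fmaj7 ends at 18, D7 ends at 21, Bbm ends at 23, C#m ends at 24, B ends at 27.
Beat 27 falls within B.

B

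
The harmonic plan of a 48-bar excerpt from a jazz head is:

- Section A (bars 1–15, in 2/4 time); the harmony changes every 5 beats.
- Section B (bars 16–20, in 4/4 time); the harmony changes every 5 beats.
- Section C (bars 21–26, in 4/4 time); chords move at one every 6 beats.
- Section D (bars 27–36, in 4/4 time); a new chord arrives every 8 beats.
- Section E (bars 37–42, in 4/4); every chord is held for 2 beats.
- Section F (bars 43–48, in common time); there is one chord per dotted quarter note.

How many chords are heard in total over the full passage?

47 chords

A: 15 bars × 2 beats = 30 beats; 5 beats/chord → 6 chords.
B: 5 bars × 4 beats = 20 beats; 5 beats/chord → 4 chords.
C: 6 bars × 4 beats = 24 beats; 6 beats/chord → 4 chords.
D: 10 bars × 4 beats = 40 beats; 8 beats/chord → 5 chords.
E: 6 bars × 4 beats = 24 beats; 2 beats/chord → 12 chords.
F: 6 bars × 4 beats = 24 beats; 1.5 beats/chord → 16 chords.
Total: 6 + 4 + 4 + 5 + 12 + 16 = 47.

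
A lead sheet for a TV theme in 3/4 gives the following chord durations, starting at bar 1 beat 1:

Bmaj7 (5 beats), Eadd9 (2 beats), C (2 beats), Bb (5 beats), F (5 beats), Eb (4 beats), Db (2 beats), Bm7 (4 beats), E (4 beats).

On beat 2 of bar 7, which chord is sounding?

Beat 2 of bar 7 is beat (7−1)×3 + 2 = 20 overall.
Running totals: Bmaj7 ends at 5, Eadd9 ends at 7, C ends at 9, Bb ends at 14, F ends at 19, Eb ends at 23.
Beat 20 falls within Eb.

Eb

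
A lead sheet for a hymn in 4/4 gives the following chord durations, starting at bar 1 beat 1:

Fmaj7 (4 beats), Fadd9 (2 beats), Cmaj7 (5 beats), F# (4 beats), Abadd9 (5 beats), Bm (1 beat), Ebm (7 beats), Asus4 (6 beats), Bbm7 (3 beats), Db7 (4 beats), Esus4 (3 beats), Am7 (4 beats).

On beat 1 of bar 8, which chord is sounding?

Asus4

Beat 1 of bar 8 is beat (8−1)×4 + 1 = 29 overall.
Running totals: Fmaj7 ends at 4, Fadd9 ends at 6, Cmaj7 ends at 11, F# ends at 15, Abadd9 ends at 20, Bm ends at 21, Ebm ends at 28, Asus4 ends at 34.
Beat 29 falls within Asus4.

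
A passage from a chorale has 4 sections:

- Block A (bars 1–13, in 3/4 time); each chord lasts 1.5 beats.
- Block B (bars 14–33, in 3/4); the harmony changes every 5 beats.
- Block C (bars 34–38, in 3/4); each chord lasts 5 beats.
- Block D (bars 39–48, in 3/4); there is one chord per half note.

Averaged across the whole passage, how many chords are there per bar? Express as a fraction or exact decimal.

7/6 chords per bar

A: 13 × 3 = 39 beats ÷ 1.5 = 26 chords.
B: 20 × 3 = 60 beats ÷ 5 = 12 chords.
C: 5 × 3 = 15 beats ÷ 5 = 3 chords.
D: 10 × 3 = 30 beats ÷ 2 = 15 chords.
Overall: 56 chords over 48 bars → 56/48 = 7/6 chords per bar.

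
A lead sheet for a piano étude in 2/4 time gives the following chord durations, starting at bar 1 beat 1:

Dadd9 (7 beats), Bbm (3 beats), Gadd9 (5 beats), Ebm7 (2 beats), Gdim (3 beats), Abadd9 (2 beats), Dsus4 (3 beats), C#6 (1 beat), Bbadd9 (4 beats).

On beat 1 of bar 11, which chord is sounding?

Abadd9

Beat 1 of bar 11 is beat (11−1)×2 + 1 = 21 overall.
Running totals: Dadd9 ends at 7, Bbm ends at 10, Gadd9 ends at 15, Ebm7 ends at 17, Gdim ends at 20, Abadd9 ends at 22.
Beat 21 falls within Abadd9.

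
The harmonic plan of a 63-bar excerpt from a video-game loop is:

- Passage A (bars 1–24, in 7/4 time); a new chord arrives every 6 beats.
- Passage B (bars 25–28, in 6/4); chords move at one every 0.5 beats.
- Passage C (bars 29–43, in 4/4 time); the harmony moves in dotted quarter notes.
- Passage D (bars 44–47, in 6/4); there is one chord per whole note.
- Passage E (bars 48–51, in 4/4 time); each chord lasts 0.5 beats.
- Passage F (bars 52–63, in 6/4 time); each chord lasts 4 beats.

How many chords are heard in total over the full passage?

172 chords

A has 168 beats and chords last 6 each, so 28 chords.
B has 24 beats and chords last 0.5 each, so 48 chords.
C has 60 beats and chords last 1.5 each, so 40 chords.
D has 24 beats and chords last 4 each, so 6 chords.
E has 16 beats and chords last 0.5 each, so 32 chords.
F has 72 beats and chords last 4 each, so 18 chords.
Total: 28 + 48 + 40 + 6 + 32 + 18 = 172.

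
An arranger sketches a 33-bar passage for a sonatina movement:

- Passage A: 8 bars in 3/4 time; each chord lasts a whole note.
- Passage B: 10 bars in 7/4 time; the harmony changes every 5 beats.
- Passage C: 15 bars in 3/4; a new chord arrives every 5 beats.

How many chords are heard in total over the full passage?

A: 8·3 = 24 beats, 24/4 = 6 chords.
B: 10·7 = 70 beats, 70/5 = 14 chords.
C: 15·3 = 45 beats, 45/5 = 9 chords.
Total: 6 + 14 + 9 = 29.

29 chords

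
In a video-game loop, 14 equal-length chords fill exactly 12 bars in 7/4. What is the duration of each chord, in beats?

12 bars × 7 beats/bar = 84 beats total.
84 beats ÷ 14 chords = 6 beats per chord.

6 beats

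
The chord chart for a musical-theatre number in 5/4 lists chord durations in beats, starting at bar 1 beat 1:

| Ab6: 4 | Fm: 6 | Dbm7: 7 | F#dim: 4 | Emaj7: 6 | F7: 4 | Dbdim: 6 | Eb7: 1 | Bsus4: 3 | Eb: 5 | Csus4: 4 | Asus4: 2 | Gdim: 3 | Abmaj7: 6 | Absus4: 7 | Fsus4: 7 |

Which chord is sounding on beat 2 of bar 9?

Eb

Beat 2 of bar 9 is beat (9−1)×5 + 2 = 42 overall.
Running totals: Ab6 ends at 4, Fm ends at 10, Dbm7 ends at 17, F#dim ends at 21, Emaj7 ends at 27, F7 ends at 31, Dbdim ends at 37, Eb7 ends at 38, Bsus4 ends at 41, Eb ends at 46.
Beat 42 falls within Eb.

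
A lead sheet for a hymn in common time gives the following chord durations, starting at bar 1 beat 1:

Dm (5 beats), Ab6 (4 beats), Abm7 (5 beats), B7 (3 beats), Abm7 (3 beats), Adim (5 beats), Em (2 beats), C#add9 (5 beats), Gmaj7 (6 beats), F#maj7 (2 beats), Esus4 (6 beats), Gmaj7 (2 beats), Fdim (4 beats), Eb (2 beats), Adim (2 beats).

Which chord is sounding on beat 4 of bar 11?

Esus4

Beat 4 of bar 11 is beat (11−1)×4 + 4 = 44 overall.
Running totals: Dm ends at 5, Ab6 ends at 9, Abm7 ends at 14, B7 ends at 17, Abm7 ends at 20, Adim ends at 25, Em ends at 27, C#add9 ends at 32, Gmaj7 ends at 38, F#maj7 ends at 40, Esus4 ends at 46.
Beat 44 falls within Esus4.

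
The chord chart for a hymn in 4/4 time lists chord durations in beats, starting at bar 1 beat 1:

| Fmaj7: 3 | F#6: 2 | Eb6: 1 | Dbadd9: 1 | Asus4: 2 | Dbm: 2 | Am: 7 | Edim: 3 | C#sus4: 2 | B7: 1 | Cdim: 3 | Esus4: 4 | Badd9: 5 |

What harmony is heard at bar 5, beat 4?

Edim

Beat 4 of bar 5 is beat (5−1)×4 + 4 = 20 overall.
Running totals: Fmaj7 ends at 3, F#6 ends at 5, Eb6 ends at 6, Dbadd9 ends at 7, Asus4 ends at 9, Dbm ends at 11, Am ends at 18, Edim ends at 21.
Beat 20 falls within Edim.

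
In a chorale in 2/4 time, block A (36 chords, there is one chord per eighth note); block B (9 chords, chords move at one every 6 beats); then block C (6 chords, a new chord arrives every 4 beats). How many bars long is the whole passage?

48 bars

A: 36 × 0.5 = 18 beats = 9 bars.
B: 9 × 6 = 54 beats = 27 bars.
C: 6 × 4 = 24 beats = 12 bars.
Total: 9 + 27 + 12 = 48 bars.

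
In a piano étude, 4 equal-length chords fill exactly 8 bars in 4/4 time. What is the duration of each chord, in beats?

8 bars × 4 beats/bar = 32 beats total.
32 beats ÷ 4 chords = 8 beats per chord.

8 beats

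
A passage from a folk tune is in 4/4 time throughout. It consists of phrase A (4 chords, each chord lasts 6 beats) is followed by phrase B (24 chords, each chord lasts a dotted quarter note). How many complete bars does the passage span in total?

15 bars

A: 4 × 6 = 24 beats = 6 bars.
B: 24 × 1.5 = 36 beats = 9 bars.
Total: 6 + 9 = 15 bars.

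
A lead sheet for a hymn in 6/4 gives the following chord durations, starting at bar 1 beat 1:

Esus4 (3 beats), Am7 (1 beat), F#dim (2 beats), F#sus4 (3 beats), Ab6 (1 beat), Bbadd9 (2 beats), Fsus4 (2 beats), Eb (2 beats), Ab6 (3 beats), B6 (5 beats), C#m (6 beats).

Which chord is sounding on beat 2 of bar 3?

Beat 2 of bar 3 is beat (3−1)×6 + 2 = 14 overall.
Running totals: Esus4 ends at 3, Am7 ends at 4, F#dim ends at 6, F#sus4 ends at 9, Ab6 ends at 10, Bbadd9 ends at 12, Fsus4 ends at 14.
Beat 14 falls within Fsus4.

Fsus4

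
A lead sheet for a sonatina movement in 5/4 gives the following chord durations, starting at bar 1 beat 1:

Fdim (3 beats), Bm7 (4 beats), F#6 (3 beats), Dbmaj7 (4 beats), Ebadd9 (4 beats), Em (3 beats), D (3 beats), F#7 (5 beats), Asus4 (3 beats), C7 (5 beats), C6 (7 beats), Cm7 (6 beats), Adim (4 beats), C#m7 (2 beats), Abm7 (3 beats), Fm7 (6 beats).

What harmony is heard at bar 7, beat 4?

C7

Beat 4 of bar 7 is beat (7−1)×5 + 4 = 34 overall.
Running totals: Fdim ends at 3, Bm7 ends at 7, F#6 ends at 10, Dbmaj7 ends at 14, Ebadd9 ends at 18, Em ends at 21, D ends at 24, F#7 ends at 29, Asus4 ends at 32, C7 ends at 37.
Beat 34 falls within C7.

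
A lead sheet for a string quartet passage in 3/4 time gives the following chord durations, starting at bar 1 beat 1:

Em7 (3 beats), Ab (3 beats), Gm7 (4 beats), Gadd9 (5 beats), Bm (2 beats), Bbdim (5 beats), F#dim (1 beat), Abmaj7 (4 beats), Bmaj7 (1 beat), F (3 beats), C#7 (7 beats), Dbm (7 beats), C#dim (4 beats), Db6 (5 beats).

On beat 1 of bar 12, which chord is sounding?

C#7

Beat 1 of bar 12 is beat (12−1)×3 + 1 = 34 overall.
Running totals: Em7 ends at 3, Ab ends at 6, Gm7 ends at 10, Gadd9 ends at 15, Bm ends at 17, Bbdim ends at 22, F#dim ends at 23, Abmaj7 ends at 27, Bmaj7 ends at 28, F ends at 31, C#7 ends at 38.
Beat 34 falls within C#7.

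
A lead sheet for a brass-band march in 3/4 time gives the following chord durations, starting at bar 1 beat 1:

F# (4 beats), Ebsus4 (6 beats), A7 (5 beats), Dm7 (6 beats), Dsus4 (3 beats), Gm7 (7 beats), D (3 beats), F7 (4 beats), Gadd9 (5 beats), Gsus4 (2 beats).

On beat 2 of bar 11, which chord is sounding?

Beat 2 of bar 11 is beat (11−1)×3 + 2 = 32 overall.
Running totals: F# ends at 4, Ebsus4 ends at 10, A7 ends at 15, Dm7 ends at 21, Dsus4 ends at 24, Gm7 ends at 31, D ends at 34.
Beat 32 falls within D.

D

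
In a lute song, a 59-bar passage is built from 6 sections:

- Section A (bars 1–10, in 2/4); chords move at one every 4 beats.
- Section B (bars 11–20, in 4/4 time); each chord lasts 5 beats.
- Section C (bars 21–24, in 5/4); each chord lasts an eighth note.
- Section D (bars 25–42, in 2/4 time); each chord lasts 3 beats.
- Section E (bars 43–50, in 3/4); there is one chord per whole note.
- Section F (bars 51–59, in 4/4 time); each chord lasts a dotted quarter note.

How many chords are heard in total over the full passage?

95 chords

A: 10 bars × 2 beats = 20 beats; 4 beats/chord → 5 chords.
B: 10 bars × 4 beats = 40 beats; 5 beats/chord → 8 chords.
C: 4 bars × 5 beats = 20 beats; 0.5 beats/chord → 40 chords.
D: 18 bars × 2 beats = 36 beats; 3 beats/chord → 12 chords.
E: 8 bars × 3 beats = 24 beats; 4 beats/chord → 6 chords.
F: 9 bars × 4 beats = 36 beats; 1.5 beats/chord → 24 chords.
Total: 5 + 8 + 40 + 12 + 6 + 24 = 95.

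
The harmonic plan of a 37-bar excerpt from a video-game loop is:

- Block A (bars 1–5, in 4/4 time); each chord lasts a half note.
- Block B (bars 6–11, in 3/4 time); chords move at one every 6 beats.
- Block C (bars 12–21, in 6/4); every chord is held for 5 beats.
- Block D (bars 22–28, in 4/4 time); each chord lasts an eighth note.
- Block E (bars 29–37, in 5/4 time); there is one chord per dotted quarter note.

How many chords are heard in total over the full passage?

A: 5·4 = 20 beats, 20/2 = 10 chords.
B: 6·3 = 18 beats, 18/6 = 3 chords.
C: 10·6 = 60 beats, 60/5 = 12 chords.
D: 7·4 = 28 beats, 28/0.5 = 56 chords.
E: 9·5 = 45 beats, 45/1.5 = 30 chords.
Total: 10 + 3 + 12 + 56 + 30 = 111.

111 chords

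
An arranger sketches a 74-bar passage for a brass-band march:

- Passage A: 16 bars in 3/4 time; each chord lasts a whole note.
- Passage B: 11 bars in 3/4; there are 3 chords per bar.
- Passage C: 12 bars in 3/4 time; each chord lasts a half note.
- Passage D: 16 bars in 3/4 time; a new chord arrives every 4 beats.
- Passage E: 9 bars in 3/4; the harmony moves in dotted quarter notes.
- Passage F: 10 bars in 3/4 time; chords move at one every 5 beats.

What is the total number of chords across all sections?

99 chords

A has 48 beats and chords last 4 each, so 12 chords.
B has 33 beats and chords last 1 each, so 33 chords.
C has 36 beats and chords last 2 each, so 18 chords.
D has 48 beats and chords last 4 each, so 12 chords.
E has 27 beats and chords last 1.5 each, so 18 chords.
F has 30 beats and chords last 5 each, so 6 chords.
Total: 12 + 33 + 18 + 12 + 18 + 6 = 99.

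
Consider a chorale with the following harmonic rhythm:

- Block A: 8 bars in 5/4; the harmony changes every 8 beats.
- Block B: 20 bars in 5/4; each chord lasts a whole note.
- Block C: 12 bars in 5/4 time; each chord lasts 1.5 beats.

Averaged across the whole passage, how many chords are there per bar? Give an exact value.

A: 8 × 5 = 40 beats ÷ 8 = 5 chords.
B: 20 × 5 = 100 beats ÷ 4 = 25 chords.
C: 12 × 5 = 60 beats ÷ 1.5 = 40 chords.
Overall: 70 chords over 40 bars → 70/40 = 1.75 chords per bar.

1.75 chords per bar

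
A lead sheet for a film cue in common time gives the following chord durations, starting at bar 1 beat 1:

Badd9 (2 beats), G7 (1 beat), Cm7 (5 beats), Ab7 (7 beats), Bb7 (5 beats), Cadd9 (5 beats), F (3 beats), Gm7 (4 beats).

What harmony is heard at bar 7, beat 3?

Beat 3 of bar 7 is beat (7−1)×4 + 3 = 27 overall.
Running totals: Badd9 ends at 2, G7 ends at 3, Cm7 ends at 8, Ab7 ends at 15, Bb7 ends at 20, Cadd9 ends at 25, F ends at 28.
Beat 27 falls within F.

F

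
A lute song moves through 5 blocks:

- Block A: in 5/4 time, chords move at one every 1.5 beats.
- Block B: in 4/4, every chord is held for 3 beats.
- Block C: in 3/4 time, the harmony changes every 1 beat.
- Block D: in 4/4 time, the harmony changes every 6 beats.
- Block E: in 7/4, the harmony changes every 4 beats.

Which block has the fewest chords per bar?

A: 5 beats/bar ÷ 1.5 beats/chord = 10/3 chords/bar.
B: 4 beats/bar ÷ 3 beats/chord = 4/3 chords/bar.
C: 3 beats/bar ÷ 1 beat/chord = 3 chords/bar.
D: 4 beats/bar ÷ 6 beats/chord = 2/3 chords/bar.
E: 7 beats/bar ÷ 4 beats/chord = 1.75 chords/bar.
Slowest is D at 2/3 chords/bar.

Block D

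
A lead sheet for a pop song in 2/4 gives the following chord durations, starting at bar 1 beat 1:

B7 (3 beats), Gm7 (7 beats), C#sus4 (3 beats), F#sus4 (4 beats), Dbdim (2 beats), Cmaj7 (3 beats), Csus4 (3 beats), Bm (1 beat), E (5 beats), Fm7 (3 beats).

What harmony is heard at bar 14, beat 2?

E

Beat 2 of bar 14 is beat (14−1)×2 + 2 = 28 overall.
Running totals: B7 ends at 3, Gm7 ends at 10, C#sus4 ends at 13, F#sus4 ends at 17, Dbdim ends at 19, Cmaj7 ends at 22, Csus4 ends at 25, Bm ends at 26, E ends at 31.
Beat 28 falls within E.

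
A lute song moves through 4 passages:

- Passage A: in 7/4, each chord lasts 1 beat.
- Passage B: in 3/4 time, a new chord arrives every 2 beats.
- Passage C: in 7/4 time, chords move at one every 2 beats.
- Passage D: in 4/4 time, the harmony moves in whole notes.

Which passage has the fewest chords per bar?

Passage D

A: each chord is 1 beat in 7/4, so 7 per bar.
B: each chord is 2 beats in 3/4, so 1.5 per bar.
C: each chord is 2 beats in 7/4, so 3.5 per bar.
D: each chord is 4 beats in 4/4, so 1 per bar.
Slowest is D at 1 chords/bar.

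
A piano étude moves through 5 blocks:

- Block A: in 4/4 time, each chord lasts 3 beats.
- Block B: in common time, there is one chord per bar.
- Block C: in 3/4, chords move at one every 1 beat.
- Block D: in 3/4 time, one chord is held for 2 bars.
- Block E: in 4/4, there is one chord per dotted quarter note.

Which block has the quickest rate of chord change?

A: each chord is 3 beats in 4/4, so 4/3 per bar.
B: each chord is 4 beats in 4/4, so 1 per bar.
C: each chord is 1 beat in 3/4, so 3 per bar.
D: each chord is 6 beats in 3/4, so 0.5 per bar.
E: each chord is 1.5 beats in 4/4, so 8/3 per bar.
Fastest is C at 3 chords/bar.

Block C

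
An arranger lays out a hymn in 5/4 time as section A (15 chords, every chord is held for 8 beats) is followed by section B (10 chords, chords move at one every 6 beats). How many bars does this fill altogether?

36 bars

A: 15 × 8 = 120 beats = 24 bars.
B: 10 × 6 = 60 beats = 12 bars.
Total: 24 + 12 = 36 bars.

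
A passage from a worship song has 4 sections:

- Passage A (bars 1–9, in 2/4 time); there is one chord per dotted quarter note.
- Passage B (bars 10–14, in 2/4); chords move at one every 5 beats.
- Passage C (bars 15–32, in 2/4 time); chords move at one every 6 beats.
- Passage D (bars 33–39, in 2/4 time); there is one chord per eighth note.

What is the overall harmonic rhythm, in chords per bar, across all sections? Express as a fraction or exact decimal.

A: 9 bars of 2 beats is 18 beats; at 1.5 beats each that's 12 chords.
B: 5 bars of 2 beats is 10 beats; at 5 beats each that's 2 chords.
C: 18 bars of 2 beats is 36 beats; at 6 beats each that's 6 chords.
D: 7 bars of 2 beats is 14 beats; at 0.5 beats each that's 28 chords.
Overall: 48 chords over 39 bars → 48/39 = 16/13 chords per bar.

16/13 chords per bar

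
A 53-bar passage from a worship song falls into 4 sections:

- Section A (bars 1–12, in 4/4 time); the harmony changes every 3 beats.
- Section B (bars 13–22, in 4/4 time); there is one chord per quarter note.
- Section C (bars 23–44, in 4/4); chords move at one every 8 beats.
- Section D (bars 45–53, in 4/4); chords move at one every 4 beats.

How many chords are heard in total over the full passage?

A has 48 beats and chords last 3 each, so 16 chords.
B has 40 beats and chords last 1 each, so 40 chords.
C has 88 beats and chords last 8 each, so 11 chords.
D has 36 beats and chords last 4 each, so 9 chords.
Total: 16 + 40 + 11 + 9 = 76.

76 chords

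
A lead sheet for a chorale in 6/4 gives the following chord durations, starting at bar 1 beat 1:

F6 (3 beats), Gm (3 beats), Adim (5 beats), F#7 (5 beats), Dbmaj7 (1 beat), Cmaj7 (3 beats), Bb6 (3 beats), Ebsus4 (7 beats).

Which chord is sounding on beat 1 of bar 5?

Ebsus4

Beat 1 of bar 5 is beat (5−1)×6 + 1 = 25 overall.
Running totals: F6 ends at 3, Gm ends at 6, Adim ends at 11, F#7 ends at 16, Dbmaj7 ends at 17, Cmaj7 ends at 20, Bb6 ends at 23, Ebsus4 ends at 30.
Beat 25 falls within Ebsus4.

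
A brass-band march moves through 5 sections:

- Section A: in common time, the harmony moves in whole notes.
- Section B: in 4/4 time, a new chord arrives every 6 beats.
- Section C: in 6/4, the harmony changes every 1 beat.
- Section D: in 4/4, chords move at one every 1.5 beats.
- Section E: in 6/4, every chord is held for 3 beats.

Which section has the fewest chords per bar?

A: each chord is 4 beats in 4/4, so 1 per bar.
B: each chord is 6 beats in 4/4, so 2/3 per bar.
C: each chord is 1 beat in 6/4, so 6 per bar.
D: each chord is 1.5 beats in 4/4, so 8/3 per bar.
E: each chord is 3 beats in 6/4, so 2 per bar.
Slowest is B at 2/3 chords/bar.

Section B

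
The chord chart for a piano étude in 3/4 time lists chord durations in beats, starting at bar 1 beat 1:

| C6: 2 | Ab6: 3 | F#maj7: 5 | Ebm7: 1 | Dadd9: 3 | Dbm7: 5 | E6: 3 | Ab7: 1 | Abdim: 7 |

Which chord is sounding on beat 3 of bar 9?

Beat 3 of bar 9 is beat (9−1)×3 + 3 = 27 overall.
Running totals: C6 ends at 2, Ab6 ends at 5, F#maj7 ends at 10, Ebm7 ends at 11, Dadd9 ends at 14, Dbm7 ends at 19, E6 ends at 22, Ab7 ends at 23, Abdim ends at 30.
Beat 27 falls within Abdim.

Abdim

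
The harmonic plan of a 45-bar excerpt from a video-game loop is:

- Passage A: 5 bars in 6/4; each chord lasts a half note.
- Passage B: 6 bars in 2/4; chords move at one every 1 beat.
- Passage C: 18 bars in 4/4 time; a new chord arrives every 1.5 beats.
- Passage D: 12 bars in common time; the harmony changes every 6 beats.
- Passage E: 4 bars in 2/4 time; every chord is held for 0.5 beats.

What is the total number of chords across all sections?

A has 30 beats and chords last 2 each, so 15 chords.
B has 12 beats and chords last 1 each, so 12 chords.
C has 72 beats and chords last 1.5 each, so 48 chords.
D has 48 beats and chords last 6 each, so 8 chords.
E has 8 beats and chords last 0.5 each, so 16 chords.
Total: 15 + 12 + 48 + 8 + 16 = 99.

99 chords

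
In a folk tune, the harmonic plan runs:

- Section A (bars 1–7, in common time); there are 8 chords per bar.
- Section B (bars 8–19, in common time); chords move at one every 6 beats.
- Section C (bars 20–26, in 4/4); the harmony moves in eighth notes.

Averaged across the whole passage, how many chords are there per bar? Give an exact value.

60/13 chords per bar

A: 7 bars of 4 beats is 28 beats; at 0.5 beats each that's 56 chords.
B: 12 bars of 4 beats is 48 beats; at 6 beats each that's 8 chords.
C: 7 bars of 4 beats is 28 beats; at 0.5 beats each that's 56 chords.
Overall: 120 chords over 26 bars → 120/26 = 60/13 chords per bar.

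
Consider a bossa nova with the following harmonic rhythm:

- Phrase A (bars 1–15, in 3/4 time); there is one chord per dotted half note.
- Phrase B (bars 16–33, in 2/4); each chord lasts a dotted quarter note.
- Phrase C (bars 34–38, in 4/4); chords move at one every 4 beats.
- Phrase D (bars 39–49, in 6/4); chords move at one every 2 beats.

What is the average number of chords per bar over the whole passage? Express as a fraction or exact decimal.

A: 15 bars of 3 beats is 45 beats; at 3 beats each that's 15 chords.
B: 18 bars of 2 beats is 36 beats; at 1.5 beats each that's 24 chords.
C: 5 bars of 4 beats is 20 beats; at 4 beats each that's 5 chords.
D: 11 bars of 6 beats is 66 beats; at 2 beats each that's 33 chords.
Overall: 77 chords over 49 bars → 77/49 = 11/7 chords per bar.

11/7 chords per bar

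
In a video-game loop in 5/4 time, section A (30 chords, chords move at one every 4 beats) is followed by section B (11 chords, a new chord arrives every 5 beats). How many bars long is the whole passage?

35 bars

A: 30 × 4 = 120 beats = 24 bars.
B: 11 × 5 = 55 beats = 11 bars.
Total: 24 + 11 = 35 bars.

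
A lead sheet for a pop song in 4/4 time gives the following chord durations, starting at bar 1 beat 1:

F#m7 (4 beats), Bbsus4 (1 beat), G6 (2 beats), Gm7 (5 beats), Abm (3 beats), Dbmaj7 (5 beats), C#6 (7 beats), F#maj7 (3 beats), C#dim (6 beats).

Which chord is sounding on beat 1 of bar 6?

C#6

Beat 1 of bar 6 is beat (6−1)×4 + 1 = 21 overall.
Running totals: F#m7 ends at 4, Bbsus4 ends at 5, G6 ends at 7, Gm7 ends at 12, Abm ends at 15, Dbmaj7 ends at 20, C#6 ends at 27.
Beat 21 falls within C#6.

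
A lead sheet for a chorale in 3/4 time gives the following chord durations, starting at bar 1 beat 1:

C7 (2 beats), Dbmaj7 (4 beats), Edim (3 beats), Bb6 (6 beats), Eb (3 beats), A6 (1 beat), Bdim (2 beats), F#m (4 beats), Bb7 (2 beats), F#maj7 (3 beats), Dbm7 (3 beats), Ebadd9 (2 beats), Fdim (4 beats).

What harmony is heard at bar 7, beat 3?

Beat 3 of bar 7 is beat (7−1)×3 + 3 = 21 overall.
Running totals: C7 ends at 2, Dbmaj7 ends at 6, Edim ends at 9, Bb6 ends at 15, Eb ends at 18, A6 ends at 19, Bdim ends at 21.
Beat 21 falls within Bdim.

Bdim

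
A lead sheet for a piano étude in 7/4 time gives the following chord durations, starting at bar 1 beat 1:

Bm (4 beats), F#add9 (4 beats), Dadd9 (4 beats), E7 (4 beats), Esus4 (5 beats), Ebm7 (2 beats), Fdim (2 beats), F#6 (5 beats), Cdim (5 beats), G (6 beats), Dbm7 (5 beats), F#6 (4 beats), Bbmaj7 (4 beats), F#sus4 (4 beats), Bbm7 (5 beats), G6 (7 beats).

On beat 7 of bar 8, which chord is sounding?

F#sus4

Beat 7 of bar 8 is beat (8−1)×7 + 7 = 56 overall.
Running totals: Bm ends at 4, F#add9 ends at 8, Dadd9 ends at 12, E7 ends at 16, Esus4 ends at 21, Ebm7 ends at 23, Fdim ends at 25, F#6 ends at 30, Cdim ends at 35, G ends at 41, Dbm7 ends at 46, F#6 ends at 50, Bbmaj7 ends at 54, F#sus4 ends at 58.
Beat 56 falls within F#sus4.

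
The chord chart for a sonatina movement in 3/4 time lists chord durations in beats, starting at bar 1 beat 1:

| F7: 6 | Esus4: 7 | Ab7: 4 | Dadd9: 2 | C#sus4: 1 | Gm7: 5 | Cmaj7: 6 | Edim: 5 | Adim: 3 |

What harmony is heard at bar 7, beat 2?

C#sus4

Beat 2 of bar 7 is beat (7−1)×3 + 2 = 20 overall.
Running totals: F7 ends at 6, Esus4 ends at 13, Ab7 ends at 17, Dadd9 ends at 19, C#sus4 ends at 20.
Beat 20 falls within C#sus4.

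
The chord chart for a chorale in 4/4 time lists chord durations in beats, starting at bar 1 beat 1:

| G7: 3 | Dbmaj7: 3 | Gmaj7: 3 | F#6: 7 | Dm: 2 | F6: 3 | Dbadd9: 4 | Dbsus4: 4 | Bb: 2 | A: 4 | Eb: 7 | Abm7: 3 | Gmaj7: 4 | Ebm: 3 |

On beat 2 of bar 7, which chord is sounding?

Dbsus4

Beat 2 of bar 7 is beat (7−1)×4 + 2 = 26 overall.
Running totals: G7 ends at 3, Dbmaj7 ends at 6, Gmaj7 ends at 9, F#6 ends at 16, Dm ends at 18, F6 ends at 21, Dbadd9 ends at 25, Dbsus4 ends at 29.
Beat 26 falls within Dbsus4.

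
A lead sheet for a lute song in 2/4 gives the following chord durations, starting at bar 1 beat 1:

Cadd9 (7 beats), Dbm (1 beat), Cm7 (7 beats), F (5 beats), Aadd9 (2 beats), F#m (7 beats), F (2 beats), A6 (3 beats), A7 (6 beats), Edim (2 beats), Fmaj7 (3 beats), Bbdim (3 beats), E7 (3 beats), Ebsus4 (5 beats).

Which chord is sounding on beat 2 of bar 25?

Beat 2 of bar 25 is beat (25−1)×2 + 2 = 50 overall.
Running totals: Cadd9 ends at 7, Dbm ends at 8, Cm7 ends at 15, F ends at 20, Aadd9 ends at 22, F#m ends at 29, F ends at 31, A6 ends at 34, A7 ends at 40, Edim ends at 42, Fmaj7 ends at 45, Bbdim ends at 48, E7 ends at 51.
Beat 50 falls within E7.

E7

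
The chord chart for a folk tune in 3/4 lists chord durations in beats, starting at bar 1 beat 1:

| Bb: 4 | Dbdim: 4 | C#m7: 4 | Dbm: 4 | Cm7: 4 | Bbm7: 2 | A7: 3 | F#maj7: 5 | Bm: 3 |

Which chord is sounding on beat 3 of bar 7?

Beat 3 of bar 7 is beat (7−1)×3 + 3 = 21 overall.
Running totals: Bb ends at 4, Dbdim ends at 8, C#m7 ends at 12, Dbm ends at 16, Cm7 ends at 20, Bbm7 ends at 22.
Beat 21 falls within Bbm7.

Bbm7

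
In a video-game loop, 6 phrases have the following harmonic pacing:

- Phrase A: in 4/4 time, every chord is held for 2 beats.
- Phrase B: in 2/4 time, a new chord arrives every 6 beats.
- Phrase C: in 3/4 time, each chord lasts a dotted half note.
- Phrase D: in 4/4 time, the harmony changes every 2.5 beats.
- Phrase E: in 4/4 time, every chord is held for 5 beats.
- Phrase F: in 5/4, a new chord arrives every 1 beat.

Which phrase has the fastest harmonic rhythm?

A: 4 beats/bar ÷ 2 beats/chord = 2 chords/bar.
B: 2 beats/bar ÷ 6 beats/chord = 1/3 chords/bar.
C: 3 beats/bar ÷ 3 beats/chord = 1 chord/bar.
D: 4 beats/bar ÷ 2.5 beats/chord = 1.6 chords/bar.
E: 4 beats/bar ÷ 5 beats/chord = 0.8 chords/bar.
F: 5 beats/bar ÷ 1 beat/chord = 5 chords/bar.
Fastest is F at 5 chords/bar.

Phrase F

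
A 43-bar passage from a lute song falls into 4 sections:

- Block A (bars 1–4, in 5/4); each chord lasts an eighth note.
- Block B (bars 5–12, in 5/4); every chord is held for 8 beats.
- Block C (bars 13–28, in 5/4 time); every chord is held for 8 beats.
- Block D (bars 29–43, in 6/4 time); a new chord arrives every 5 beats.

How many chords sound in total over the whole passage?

A has 20 beats and chords last 0.5 each, so 40 chords.
B has 40 beats and chords last 8 each, so 5 chords.
C has 80 beats and chords last 8 each, so 10 chords.
D has 90 beats and chords last 5 each, so 18 chords.
Total: 40 + 5 + 10 + 18 = 73.

73 chords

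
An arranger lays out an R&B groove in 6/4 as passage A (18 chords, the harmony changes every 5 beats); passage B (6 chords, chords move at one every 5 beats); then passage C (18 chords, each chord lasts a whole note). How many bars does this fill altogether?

32 bars

A: 18 × 5 = 90 beats = 15 bars.
B: 6 × 5 = 30 beats = 5 bars.
C: 18 × 4 = 72 beats = 12 bars.
Total: 15 + 5 + 12 = 32 bars.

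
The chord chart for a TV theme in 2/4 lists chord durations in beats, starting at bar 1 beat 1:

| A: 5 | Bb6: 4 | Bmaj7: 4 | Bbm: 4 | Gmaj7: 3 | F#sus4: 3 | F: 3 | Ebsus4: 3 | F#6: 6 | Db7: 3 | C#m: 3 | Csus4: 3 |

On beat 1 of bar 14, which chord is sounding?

Beat 1 of bar 14 is beat (14−1)×2 + 1 = 27 overall.
Running totals: A ends at 5, Bb6 ends at 9, Bmaj7 ends at 13, Bbm ends at 17, Gmaj7 ends at 20, F#sus4 ends at 23, F ends at 26, Ebsus4 ends at 29.
Beat 27 falls within Ebsus4.

Ebsus4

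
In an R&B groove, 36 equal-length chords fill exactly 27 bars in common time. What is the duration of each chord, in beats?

27 bars × 4 beats/bar = 108 beats total.
108 beats ÷ 36 chords = 3 beats per chord.
(That is a dotted half note.)

3 beats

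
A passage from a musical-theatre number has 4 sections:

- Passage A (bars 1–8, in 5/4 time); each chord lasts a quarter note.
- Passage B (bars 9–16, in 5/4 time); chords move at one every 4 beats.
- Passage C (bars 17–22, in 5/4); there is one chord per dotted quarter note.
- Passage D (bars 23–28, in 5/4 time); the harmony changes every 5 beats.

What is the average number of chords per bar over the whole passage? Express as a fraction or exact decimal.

19/7 chords per bar

A: 8 × 5 = 40 beats ÷ 1 = 40 chords.
B: 8 × 5 = 40 beats ÷ 4 = 10 chords.
C: 6 × 5 = 30 beats ÷ 1.5 = 20 chords.
D: 6 × 5 = 30 beats ÷ 5 = 6 chords.
Overall: 76 chords over 28 bars → 76/28 = 19/7 chords per bar.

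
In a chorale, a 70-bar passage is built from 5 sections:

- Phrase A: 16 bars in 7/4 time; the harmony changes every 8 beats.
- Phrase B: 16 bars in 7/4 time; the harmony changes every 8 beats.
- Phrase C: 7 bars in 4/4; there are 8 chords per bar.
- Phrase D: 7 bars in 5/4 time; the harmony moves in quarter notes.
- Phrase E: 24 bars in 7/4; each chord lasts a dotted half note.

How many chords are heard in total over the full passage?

175 chords

A has 112 beats and chords last 8 each, so 14 chords.
B has 112 beats and chords last 8 each, so 14 chords.
C has 28 beats and chords last 0.5 each, so 56 chords.
D has 35 beats and chords last 1 each, so 35 chords.
E has 168 beats and chords last 3 each, so 56 chords.
Total: 14 + 14 + 56 + 35 + 56 = 175.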